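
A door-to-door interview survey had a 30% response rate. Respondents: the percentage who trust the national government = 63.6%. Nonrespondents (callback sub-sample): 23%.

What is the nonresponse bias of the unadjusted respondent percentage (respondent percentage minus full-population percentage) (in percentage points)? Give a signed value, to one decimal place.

+28.4 percentage points

Nonresponse fraction = 1 − 0.3 = 0.7.
Bias = (nonresponse fraction) × (respondent percentage − nonrespondent percentage)
     = 0.7 × (63.6 − 23) = 0.7 × 40.6 = 28.42.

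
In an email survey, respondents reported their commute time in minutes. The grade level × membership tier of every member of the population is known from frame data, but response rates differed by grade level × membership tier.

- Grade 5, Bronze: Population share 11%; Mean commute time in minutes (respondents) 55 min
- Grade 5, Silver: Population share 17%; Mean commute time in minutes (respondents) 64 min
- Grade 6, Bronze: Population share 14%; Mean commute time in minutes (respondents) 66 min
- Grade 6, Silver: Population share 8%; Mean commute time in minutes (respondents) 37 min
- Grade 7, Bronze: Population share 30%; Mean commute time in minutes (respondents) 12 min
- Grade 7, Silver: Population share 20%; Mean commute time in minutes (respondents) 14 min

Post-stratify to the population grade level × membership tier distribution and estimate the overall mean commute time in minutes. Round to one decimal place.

Post-stratification weights by population share, not respondent share:
  Grade 5, Bronze: 0.11 × 55 = 6.05
  Grade 5, Silver: 0.17 × 64 = 10.88
  Grade 6, Bronze: 0.14 × 66 = 9.24
  Grade 6, Silver: 0.08 × 37 = 2.96
  Grade 7, Bronze: 0.3 × 12 = 3.6
  Grade 7, Silver: 0.2 × 14 = 2.8
Post-stratified estimate = 35.53 → 35.5.

35.5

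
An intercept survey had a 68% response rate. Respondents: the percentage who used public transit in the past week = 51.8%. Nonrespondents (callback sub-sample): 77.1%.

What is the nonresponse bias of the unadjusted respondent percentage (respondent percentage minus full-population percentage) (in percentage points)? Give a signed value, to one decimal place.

-8.1 percentage points

Nonresponse fraction = 1 − 0.68 = 0.32.
Bias = (nonresponse fraction) × (respondent percentage − nonrespondent percentage)
     = 0.32 × (51.8 − 77.1) = 0.32 × -25.3 = -8.096.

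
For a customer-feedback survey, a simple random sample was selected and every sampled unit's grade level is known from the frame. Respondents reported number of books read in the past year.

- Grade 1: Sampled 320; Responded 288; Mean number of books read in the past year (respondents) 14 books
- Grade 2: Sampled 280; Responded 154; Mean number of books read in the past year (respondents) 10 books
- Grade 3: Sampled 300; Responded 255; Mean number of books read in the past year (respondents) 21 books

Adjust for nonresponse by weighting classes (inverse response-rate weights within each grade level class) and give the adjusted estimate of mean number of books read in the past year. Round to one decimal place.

Response rates by class: Grade 1 288/320 = 90%, Grade 2 154/280 = 55%, Grade 3 255/300 = 85%.
Inverse-response-rate weighting restores each class to its sampled count, so class totals weight by n_sampled:
  Grade 1: 320 × 14 = 4480
  Grade 2: 280 × 10 = 2800
  Grade 3: 300 × 21 = 6300
Adjusted estimate = 13,580 / 900 = 15.0889 → 15.1.

15.1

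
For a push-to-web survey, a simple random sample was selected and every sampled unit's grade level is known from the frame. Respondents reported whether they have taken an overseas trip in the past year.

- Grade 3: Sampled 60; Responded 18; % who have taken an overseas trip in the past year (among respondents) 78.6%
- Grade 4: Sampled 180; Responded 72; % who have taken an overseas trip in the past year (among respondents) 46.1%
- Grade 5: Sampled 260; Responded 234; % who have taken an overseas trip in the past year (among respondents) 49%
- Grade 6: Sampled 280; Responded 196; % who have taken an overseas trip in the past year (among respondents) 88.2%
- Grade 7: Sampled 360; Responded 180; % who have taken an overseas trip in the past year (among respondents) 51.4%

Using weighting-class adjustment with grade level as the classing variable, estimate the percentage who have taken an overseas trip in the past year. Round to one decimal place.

60.5%

Class response rates: Grade 3 18/60 = 30%, Grade 4 72/180 = 40%, Grade 5 234/260 = 90%, Grade 6 196/280 = 70%, Grade 7 180/360 = 50%.
With weight = n_sampled/n_responded per class, the weighted class total is n_sampled:
  Grade 3: 60 × 78.6 = 4716
  Grade 4: 180 × 46.1 = 8298
  Grade 5: 260 × 49 = 12,740
  Grade 6: 280 × 88.2 = 24,696
  Grade 7: 360 × 51.4 = 18,504
Adjusted estimate = 68,954 / 1,140 = 60.486 → 60.5%.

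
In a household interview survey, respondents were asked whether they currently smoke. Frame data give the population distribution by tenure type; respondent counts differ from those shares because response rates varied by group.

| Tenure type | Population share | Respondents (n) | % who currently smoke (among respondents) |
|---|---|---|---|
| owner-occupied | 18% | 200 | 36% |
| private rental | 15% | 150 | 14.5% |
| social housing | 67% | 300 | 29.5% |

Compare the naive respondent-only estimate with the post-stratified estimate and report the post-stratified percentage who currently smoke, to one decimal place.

Naive respondent-only estimate (weights = respondent counts):
  (200/650)×36 + (150/650)×14.5 + (300/650)×29.5 = 28.0385%
Post-stratified estimate weights by population shares:
  0.18×36 + 0.15×14.5 + 0.67×29.5 = 28.42%

28.4%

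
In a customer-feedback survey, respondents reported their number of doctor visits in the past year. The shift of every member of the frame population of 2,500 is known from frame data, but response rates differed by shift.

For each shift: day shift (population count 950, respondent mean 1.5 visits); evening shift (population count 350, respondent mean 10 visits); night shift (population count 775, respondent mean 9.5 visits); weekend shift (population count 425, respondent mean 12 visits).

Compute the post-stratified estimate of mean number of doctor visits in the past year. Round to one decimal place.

7.0

Post-stratification weights by population share, not respondent share:
  day shift: (950/2,500) × 1.5 = 0.57
  evening shift: (350/2,500) × 10 = 1.4
  night shift: (775/2,500) × 9.5 = 2.945
  weekend shift: (425/2,500) × 12 = 2.04
Post-stratified estimate = 6.955 → 7.0.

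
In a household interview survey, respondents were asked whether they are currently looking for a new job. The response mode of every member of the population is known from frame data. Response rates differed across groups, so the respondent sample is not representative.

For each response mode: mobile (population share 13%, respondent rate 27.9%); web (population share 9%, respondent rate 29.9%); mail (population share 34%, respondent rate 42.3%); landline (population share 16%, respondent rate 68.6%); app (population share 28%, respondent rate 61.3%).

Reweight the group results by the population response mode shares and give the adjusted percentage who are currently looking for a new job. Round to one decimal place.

48.8%

Each cell contributes population-share × respondent value:
  mobile: 0.13 × 27.9 = 3.627
  web: 0.09 × 29.9 = 2.691
  mail: 0.34 × 42.3 = 14.382
  landline: 0.16 × 68.6 = 10.976
  app: 0.28 × 61.3 = 17.164
Post-stratified estimate = 48.84 → 48.8%.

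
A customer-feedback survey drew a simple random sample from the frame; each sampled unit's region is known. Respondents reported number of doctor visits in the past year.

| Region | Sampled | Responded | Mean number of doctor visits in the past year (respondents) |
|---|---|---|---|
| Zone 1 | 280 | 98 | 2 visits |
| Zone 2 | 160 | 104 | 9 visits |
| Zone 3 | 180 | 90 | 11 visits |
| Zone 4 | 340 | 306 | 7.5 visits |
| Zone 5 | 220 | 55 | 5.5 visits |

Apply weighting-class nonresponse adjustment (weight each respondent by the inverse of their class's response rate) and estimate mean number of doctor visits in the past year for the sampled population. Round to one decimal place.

6.6

Response rates by class: Zone 1 98/280 = 35%, Zone 2 104/160 = 65%, Zone 3 90/180 = 50%, Zone 4 306/340 = 90%, Zone 5 55/220 = 25%.
With weight = n_sampled/n_responded per class, the weighted class total is n_sampled:
  Zone 1: 280 × 2 = 560
  Zone 2: 160 × 9 = 1440
  Zone 3: 180 × 11 = 1980
  Zone 4: 340 × 7.5 = 2550
  Zone 5: 220 × 5.5 = 1210
Adjusted estimate = 7740 / 1,180 = 6.55932 → 6.6.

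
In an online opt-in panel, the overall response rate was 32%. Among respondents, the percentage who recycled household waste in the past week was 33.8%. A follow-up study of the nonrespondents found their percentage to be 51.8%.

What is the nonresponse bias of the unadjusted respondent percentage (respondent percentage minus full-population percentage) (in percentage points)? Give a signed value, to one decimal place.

Nonresponse fraction = 1 − 0.32 = 0.68.
Bias = (nonresponse fraction) × (respondent percentage − nonrespondent percentage)
     = 0.68 × (33.8 − 51.8) = 0.68 × -18 = -12.24.

-12.2 percentage points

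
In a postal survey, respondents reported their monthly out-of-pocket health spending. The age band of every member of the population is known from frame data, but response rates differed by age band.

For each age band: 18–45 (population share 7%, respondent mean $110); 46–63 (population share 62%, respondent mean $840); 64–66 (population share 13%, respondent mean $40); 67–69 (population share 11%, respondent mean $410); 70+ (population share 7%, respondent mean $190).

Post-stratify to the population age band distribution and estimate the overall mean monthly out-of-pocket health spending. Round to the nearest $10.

$590

Reweight to the known age band distribution:
  18–45: 0.07 × 110 = 7.7
  46–63: 0.62 × 840 = 520.8
  64–66: 0.13 × 40 = 5.2
  67–69: 0.11 × 410 = 45.1
  70+: 0.07 × 190 = 13.3
Post-stratified estimate = 592.1 → $590.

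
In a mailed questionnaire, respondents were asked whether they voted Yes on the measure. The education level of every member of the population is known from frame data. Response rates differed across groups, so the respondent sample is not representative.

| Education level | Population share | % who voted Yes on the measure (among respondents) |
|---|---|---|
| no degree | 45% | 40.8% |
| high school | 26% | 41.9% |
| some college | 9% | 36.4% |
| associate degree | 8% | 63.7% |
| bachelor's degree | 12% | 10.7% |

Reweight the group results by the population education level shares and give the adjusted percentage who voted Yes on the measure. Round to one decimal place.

Post-stratification weights by population share, not respondent share:
  no degree: 0.45 × 40.8 = 18.36
  high school: 0.26 × 41.9 = 10.894
  some college: 0.09 × 36.4 = 3.276
  associate degree: 0.08 × 63.7 = 5.096
  bachelor's degree: 0.12 × 10.7 = 1.284
Post-stratified estimate = 38.91 → 38.9%.

38.9%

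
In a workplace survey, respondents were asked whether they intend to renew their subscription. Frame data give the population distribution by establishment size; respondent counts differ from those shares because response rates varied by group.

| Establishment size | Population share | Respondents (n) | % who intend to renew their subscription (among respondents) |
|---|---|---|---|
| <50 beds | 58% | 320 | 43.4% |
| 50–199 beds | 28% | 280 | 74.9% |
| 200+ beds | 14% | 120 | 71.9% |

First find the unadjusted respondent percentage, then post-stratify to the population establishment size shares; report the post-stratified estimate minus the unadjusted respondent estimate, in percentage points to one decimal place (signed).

-4.2 percentage points

Naive respondent-only estimate (weights = respondent counts):
  (320/720)×43.4 + (280/720)×74.9 + (120/720)×71.9 = 60.4%
Post-stratified estimate weights by population shares:
  0.58×43.4 + 0.28×74.9 + 0.14×71.9 = 56.21%
Difference = 56.21 − 60.4 = -4.19 pp.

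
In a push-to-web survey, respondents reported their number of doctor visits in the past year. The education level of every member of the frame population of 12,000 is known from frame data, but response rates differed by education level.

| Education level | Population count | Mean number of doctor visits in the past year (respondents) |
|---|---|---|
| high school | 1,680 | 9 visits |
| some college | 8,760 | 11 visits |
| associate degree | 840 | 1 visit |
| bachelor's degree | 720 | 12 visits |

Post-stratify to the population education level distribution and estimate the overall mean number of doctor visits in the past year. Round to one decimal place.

Post-stratification weights by population share, not respondent share:
  high school: (1,680/12,000) × 9 = 1.26
  some college: (8,760/12,000) × 11 = 8.03
  associate degree: (840/12,000) × 1 = 0.07
  bachelor's degree: (720/12,000) × 12 = 0.72
Post-stratified estimate = 10.08 → 10.1.

10.1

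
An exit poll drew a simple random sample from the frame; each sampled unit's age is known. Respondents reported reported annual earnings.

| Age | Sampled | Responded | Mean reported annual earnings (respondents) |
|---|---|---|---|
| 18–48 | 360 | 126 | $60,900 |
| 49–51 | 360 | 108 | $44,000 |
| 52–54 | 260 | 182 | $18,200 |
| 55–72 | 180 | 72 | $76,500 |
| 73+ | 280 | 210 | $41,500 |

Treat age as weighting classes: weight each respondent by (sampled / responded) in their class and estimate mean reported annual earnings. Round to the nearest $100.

Class response rates: 18–48 126/360 = 35%, 49–51 108/360 = 30%, 52–54 182/260 = 70%, 55–72 72/180 = 40%, 73+ 210/280 = 75%.
Each respondent's weight = sampled/responded in their class; summing within a class gives n_sampled, so:
  18–48: 360 × 60,900 = 21,924,000
  49–51: 360 × 44,000 = 15,840,000
  52–54: 260 × 18,200 = 4,732,000
  55–72: 180 × 76,500 = 13,770,000
  73+: 280 × 41,500 = 11,620,000
Adjusted estimate = 67,886,000 / 1,440 = 47143.1 → $47,100.

$47,100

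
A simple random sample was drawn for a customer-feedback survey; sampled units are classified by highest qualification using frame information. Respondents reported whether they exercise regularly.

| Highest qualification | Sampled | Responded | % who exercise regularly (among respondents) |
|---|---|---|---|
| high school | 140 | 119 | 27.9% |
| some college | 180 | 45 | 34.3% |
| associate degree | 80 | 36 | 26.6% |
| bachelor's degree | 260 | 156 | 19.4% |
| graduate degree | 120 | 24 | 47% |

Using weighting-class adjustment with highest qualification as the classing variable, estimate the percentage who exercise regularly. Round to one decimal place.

29.3%

Class response rates: high school 119/140 = 85%, some college 45/180 = 25%, associate degree 36/80 = 45%, bachelor's degree 156/260 = 60%, graduate degree 24/120 = 20%.
With weight = n_sampled/n_responded per class, the weighted class total is n_sampled:
  high school: 140 × 27.9 = 3906
  some college: 180 × 34.3 = 6174
  associate degree: 80 × 26.6 = 2128
  bachelor's degree: 260 × 19.4 = 5044
  graduate degree: 120 × 47 = 5640
Adjusted estimate = 22,892 / 780 = 29.3487 → 29.3%.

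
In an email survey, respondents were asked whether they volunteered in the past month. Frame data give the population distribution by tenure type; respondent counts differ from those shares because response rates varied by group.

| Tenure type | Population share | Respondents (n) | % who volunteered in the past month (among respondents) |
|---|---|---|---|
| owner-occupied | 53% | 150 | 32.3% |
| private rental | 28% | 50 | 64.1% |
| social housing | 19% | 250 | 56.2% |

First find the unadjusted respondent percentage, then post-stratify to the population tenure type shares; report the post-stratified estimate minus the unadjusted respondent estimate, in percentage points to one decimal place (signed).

-3.4 percentage points

Without adjustment, the pooled respondent share is:
  (150/450)×32.3 + (50/450)×64.1 + (250/450)×56.2 = 49.1111%
Post-stratified estimate weights by population shares:
  0.53×32.3 + 0.28×64.1 + 0.19×56.2 = 45.745%
Difference = 45.745 − 49.1111 = -3.3661 pp.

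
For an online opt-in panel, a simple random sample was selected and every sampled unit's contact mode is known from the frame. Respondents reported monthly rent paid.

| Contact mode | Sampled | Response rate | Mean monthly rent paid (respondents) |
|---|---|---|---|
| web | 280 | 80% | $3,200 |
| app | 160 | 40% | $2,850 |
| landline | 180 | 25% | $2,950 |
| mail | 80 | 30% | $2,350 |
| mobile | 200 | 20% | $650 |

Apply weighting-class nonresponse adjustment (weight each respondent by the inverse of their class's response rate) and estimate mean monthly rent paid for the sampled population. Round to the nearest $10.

$2,450

Inverse-response-rate weighting restores each class to its sampled count, so class totals weight by n_sampled:
  web: 280 × 3200 = 896,000
  app: 160 × 2850 = 456,000
  landline: 180 × 2950 = 531,000
  mail: 80 × 2350 = 188,000
  mobile: 200 × 650 = 130,000
Adjusted estimate = 2,201,000 / 900 = 2445.56 → $2,450.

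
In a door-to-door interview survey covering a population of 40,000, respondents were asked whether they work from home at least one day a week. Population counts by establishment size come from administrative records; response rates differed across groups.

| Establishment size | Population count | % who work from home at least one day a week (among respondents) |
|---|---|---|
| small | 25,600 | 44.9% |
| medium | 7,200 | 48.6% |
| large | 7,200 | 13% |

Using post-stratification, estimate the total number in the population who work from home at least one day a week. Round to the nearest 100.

Apply each group's respondent rate to its population count:
  small: 25,600 × 44.9% = 11494.4
  medium: 7,200 × 48.6% = 3499.2
  large: 7,200 × 13% = 936
Estimated total = 15929.6 → 15,900.

15,900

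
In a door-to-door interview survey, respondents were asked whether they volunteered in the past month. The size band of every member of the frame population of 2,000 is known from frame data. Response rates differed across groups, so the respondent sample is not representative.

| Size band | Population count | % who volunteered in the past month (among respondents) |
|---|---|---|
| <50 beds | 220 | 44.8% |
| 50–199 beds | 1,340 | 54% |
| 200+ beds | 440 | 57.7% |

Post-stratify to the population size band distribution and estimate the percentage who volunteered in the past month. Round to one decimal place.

53.8%

Weight each group's respondent value by its population share:
  <50 beds: (220/2,000) × 44.8 = 4.928
  50–199 beds: (1,340/2,000) × 54 = 36.18
  200+ beds: (440/2,000) × 57.7 = 12.694
Post-stratified estimate = 53.802 → 53.8%.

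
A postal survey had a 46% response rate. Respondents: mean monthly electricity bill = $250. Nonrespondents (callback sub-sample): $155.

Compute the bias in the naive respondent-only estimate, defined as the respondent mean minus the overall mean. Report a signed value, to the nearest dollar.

+$51

Nonresponse fraction = 1 − 0.46 = 0.54.
Bias = (nonresponse fraction) × (respondent mean − nonrespondent mean)
     = 0.54 × (250 − 155) = 0.54 × 95 = 51.3.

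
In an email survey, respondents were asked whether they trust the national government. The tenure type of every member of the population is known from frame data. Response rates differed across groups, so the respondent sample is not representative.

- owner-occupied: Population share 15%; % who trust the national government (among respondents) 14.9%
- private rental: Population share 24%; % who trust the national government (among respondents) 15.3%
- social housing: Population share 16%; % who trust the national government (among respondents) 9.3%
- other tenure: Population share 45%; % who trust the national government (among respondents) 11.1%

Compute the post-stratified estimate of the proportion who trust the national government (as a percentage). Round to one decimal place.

Each cell contributes population-share × respondent value:
  owner-occupied: 0.15 × 14.9 = 2.235
  private rental: 0.24 × 15.3 = 3.672
  social housing: 0.16 × 9.3 = 1.488
  other tenure: 0.45 × 11.1 = 4.995
Post-stratified estimate = 12.39 → 12.4%.

12.4%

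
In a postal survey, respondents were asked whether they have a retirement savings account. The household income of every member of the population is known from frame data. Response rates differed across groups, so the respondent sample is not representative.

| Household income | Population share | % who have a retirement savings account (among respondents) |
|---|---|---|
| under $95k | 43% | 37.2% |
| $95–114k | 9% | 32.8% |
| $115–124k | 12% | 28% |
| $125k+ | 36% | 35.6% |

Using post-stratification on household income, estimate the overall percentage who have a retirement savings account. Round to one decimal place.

35.1%

Each cell contributes population-share × respondent value:
  under $95k: 0.43 × 37.2 = 15.996
  $95–114k: 0.09 × 32.8 = 2.952
  $115–124k: 0.12 × 28 = 3.36
  $125k+: 0.36 × 35.6 = 12.816
Post-stratified estimate = 35.124 → 35.1%.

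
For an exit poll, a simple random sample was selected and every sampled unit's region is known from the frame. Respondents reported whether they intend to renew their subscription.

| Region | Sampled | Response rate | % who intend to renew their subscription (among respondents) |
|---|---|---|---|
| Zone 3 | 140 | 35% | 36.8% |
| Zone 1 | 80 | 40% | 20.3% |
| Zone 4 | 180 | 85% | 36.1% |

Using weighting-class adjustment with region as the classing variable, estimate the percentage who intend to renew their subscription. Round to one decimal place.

Each respondent's weight = sampled/responded in their class; summing within a class gives n_sampled, so:
  Zone 3: 140 × 36.8 = 5152
  Zone 1: 80 × 20.3 = 1624
  Zone 4: 180 × 36.1 = 6498
Adjusted estimate = 13,274 / 400 = 33.185 → 33.2%.

33.2%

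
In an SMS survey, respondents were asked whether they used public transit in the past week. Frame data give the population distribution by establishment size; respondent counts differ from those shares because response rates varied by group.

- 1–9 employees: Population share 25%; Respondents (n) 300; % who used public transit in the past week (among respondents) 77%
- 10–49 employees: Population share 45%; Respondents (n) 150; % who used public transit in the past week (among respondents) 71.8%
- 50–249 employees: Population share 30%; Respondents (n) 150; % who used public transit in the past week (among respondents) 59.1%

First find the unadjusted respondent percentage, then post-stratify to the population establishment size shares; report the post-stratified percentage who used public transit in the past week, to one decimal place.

Without adjustment, the pooled respondent share is:
  (300/600)×77 + (150/600)×71.8 + (150/600)×59.1 = 71.225%
Post-stratifying to population shares instead:
  0.25×77 + 0.45×71.8 + 0.3×59.1 = 69.29%

69.3%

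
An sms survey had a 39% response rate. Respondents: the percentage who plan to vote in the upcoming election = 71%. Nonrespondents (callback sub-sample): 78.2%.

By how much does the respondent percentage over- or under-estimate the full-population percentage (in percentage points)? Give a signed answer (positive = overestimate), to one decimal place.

Nonresponse fraction = 1 − 0.39 = 0.61.
Bias = (nonresponse fraction) × (respondent percentage − nonrespondent percentage)
     = 0.61 × (71 − 78.2) = 0.61 × -7.2 = -4.392.

-4.4 percentage points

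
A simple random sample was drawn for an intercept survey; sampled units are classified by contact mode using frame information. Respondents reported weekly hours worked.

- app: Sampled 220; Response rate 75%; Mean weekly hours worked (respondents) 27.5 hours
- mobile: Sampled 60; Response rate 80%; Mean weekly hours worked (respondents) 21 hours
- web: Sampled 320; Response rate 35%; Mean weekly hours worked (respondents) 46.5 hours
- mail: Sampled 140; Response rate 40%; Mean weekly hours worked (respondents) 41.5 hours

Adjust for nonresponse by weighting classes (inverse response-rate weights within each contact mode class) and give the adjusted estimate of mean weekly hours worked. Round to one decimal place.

Inverse-response-rate weighting restores each class to its sampled count, so class totals weight by n_sampled:
  app: 220 × 27.5 = 6050
  mobile: 60 × 21 = 1260
  web: 320 × 46.5 = 14,880
  mail: 140 × 41.5 = 5810
Adjusted estimate = 28,000 / 740 = 37.8378 → 37.8.

37.8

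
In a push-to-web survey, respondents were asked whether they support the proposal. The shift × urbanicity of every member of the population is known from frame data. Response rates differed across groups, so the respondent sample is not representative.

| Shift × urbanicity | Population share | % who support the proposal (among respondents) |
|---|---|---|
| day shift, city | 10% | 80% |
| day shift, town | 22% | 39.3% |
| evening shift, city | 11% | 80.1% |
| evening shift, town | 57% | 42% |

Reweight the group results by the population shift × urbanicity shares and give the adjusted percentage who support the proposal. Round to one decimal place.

49.4%

Weight each group's respondent value by its population share:
  day shift, city: 0.1 × 80 = 8
  day shift, town: 0.22 × 39.3 = 8.646
  evening shift, city: 0.11 × 80.1 = 8.811
  evening shift, town: 0.57 × 42 = 23.94
Post-stratified estimate = 49.397 → 49.4%.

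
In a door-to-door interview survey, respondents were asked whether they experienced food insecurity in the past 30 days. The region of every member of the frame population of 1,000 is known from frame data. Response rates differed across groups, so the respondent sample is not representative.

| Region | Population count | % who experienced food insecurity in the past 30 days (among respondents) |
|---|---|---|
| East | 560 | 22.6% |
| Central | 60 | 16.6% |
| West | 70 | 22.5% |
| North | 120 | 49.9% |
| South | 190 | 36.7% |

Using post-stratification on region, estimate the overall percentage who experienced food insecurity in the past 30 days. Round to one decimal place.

Post-stratification weights by population share, not respondent share:
  East: (560/1,000) × 22.6 = 12.656
  Central: (60/1,000) × 16.6 = 0.996
  West: (70/1,000) × 22.5 = 1.575
  North: (120/1,000) × 49.9 = 5.988
  South: (190/1,000) × 36.7 = 6.973
Post-stratified estimate = 28.188 → 28.2%.

28.2%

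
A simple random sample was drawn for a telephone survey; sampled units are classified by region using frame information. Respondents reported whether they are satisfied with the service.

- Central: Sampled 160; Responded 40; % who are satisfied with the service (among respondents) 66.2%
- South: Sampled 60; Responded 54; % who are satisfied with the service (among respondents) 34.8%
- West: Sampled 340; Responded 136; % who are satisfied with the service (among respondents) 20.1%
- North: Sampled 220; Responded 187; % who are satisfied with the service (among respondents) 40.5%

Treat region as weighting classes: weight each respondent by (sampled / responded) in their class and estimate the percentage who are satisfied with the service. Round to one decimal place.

Response rates by class: Central 40/160 = 25%, South 54/60 = 90%, West 136/340 = 40%, North 187/220 = 85%.
Weighting each respondent by the inverse class response rate inflates each class back to its sampled size, so the class weight is n_sampled:
  Central: 160 × 66.2 = 10,592
  South: 60 × 34.8 = 2088
  West: 340 × 20.1 = 6834
  North: 220 × 40.5 = 8910
Adjusted estimate = 28,424 / 780 = 36.441 → 36.4%.

36.4%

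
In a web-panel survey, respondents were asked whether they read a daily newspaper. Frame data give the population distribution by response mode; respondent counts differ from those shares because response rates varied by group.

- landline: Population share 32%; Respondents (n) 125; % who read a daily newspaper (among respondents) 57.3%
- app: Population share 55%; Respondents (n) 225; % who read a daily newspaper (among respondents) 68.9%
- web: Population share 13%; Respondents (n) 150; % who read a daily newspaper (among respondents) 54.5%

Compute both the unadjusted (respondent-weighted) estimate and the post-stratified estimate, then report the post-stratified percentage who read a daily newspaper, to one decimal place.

63.3%

Naive respondent-only estimate (weights = respondent counts):
  (125/500)×57.3 + (225/500)×68.9 + (150/500)×54.5 = 61.68%
Post-stratified estimate weights by population shares:
  0.32×57.3 + 0.55×68.9 + 0.13×54.5 = 63.316%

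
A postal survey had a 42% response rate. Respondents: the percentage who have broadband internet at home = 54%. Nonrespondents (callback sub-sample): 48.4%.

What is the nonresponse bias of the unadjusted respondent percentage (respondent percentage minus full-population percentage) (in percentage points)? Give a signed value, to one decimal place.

Nonresponse fraction = 1 − 0.42 = 0.58.
Bias = (nonresponse fraction) × (respondent percentage − nonrespondent percentage)
     = 0.58 × (54 − 48.4) = 0.58 × 5.6 = 3.248.

+3.2 percentage points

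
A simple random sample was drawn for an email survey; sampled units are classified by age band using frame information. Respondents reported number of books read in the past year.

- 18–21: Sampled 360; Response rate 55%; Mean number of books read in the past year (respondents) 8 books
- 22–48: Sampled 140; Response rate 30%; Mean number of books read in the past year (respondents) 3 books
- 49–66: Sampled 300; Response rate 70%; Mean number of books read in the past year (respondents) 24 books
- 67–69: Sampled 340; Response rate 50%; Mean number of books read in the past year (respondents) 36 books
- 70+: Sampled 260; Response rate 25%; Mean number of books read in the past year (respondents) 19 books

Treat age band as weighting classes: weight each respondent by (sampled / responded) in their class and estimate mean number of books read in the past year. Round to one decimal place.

Weighting each respondent by the inverse class response rate inflates each class back to its sampled size, so the class weight is n_sampled:
  18–21: 360 × 8 = 2880
  22–48: 140 × 3 = 420
  49–66: 300 × 24 = 7200
  67–69: 340 × 36 = 12,240
  70+: 260 × 19 = 4940
Adjusted estimate = 27,680 / 1,400 = 19.7714 → 19.8.

19.8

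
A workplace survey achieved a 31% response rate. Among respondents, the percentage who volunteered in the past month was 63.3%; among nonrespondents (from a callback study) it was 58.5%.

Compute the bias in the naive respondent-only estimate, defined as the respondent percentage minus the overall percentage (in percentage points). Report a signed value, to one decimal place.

Nonresponse fraction = 1 − 0.31 = 0.69.
Bias = (nonresponse fraction) × (respondent percentage − nonrespondent percentage)
     = 0.69 × (63.3 − 58.5) = 0.69 × 4.8 = 3.312.

+3.3 percentage points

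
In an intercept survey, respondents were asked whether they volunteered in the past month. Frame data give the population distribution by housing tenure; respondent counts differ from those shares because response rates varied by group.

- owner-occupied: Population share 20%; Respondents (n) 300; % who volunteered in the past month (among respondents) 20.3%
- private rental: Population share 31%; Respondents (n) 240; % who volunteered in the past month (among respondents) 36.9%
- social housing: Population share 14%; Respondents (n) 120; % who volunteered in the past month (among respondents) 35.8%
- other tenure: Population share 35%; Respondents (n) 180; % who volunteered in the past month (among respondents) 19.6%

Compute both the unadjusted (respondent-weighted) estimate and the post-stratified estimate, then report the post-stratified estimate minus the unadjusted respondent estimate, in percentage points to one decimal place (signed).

Naive respondent-only estimate (weights = respondent counts):
  (300/840)×20.3 + (240/840)×36.9 + (120/840)×35.8 + (180/840)×19.6 = 27.1071%
Post-stratifying to population shares instead:
  0.2×20.3 + 0.31×36.9 + 0.14×35.8 + 0.35×19.6 = 27.371%
Difference = 27.371 − 27.1071 = 0.2639 pp.

+0.3 percentage points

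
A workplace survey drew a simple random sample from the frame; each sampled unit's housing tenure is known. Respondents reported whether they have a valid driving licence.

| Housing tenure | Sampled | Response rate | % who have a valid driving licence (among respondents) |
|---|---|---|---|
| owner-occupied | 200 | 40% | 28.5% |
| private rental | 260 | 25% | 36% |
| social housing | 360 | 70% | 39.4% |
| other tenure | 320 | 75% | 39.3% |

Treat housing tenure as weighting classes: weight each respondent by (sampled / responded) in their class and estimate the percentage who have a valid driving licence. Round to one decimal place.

Each respondent's weight = sampled/responded in their class; summing within a class gives n_sampled, so:
  owner-occupied: 200 × 28.5 = 5700
  private rental: 260 × 36 = 9360
  social housing: 360 × 39.4 = 14,184
  other tenure: 320 × 39.3 = 12,576
Adjusted estimate = 41,820 / 1,140 = 36.6842 → 36.7%.

36.7%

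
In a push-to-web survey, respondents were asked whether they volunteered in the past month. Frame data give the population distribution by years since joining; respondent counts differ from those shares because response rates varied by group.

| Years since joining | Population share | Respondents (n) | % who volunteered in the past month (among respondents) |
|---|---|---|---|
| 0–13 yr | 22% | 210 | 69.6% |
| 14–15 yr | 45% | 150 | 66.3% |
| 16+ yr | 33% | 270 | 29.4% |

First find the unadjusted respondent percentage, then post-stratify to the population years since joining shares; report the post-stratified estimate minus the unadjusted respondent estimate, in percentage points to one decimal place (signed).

+3.3 percentage points

Naive respondent-only estimate (weights = respondent counts):
  (210/630)×69.6 + (150/630)×66.3 + (270/630)×29.4 = 51.5857%
Post-stratifying to population shares instead:
  0.22×69.6 + 0.45×66.3 + 0.33×29.4 = 54.849%
Difference = 54.849 − 51.5857 = 3.2633 pp.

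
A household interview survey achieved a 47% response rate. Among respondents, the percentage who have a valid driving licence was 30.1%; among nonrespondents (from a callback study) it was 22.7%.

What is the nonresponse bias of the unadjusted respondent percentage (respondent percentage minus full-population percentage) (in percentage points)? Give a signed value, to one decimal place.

Nonresponse fraction = 1 − 0.47 = 0.53.
Bias = (nonresponse fraction) × (respondent percentage − nonrespondent percentage)
     = 0.53 × (30.1 − 22.7) = 0.53 × 7.4 = 3.922.

+3.9 percentage points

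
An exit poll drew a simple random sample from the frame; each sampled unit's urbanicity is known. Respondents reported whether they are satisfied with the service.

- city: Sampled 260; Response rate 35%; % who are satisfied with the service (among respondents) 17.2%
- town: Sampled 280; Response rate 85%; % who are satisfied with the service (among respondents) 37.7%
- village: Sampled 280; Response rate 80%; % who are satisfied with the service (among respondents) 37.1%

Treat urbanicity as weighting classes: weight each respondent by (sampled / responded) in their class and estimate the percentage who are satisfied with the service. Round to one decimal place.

Weighting each respondent by the inverse class response rate inflates each class back to its sampled size, so the class weight is n_sampled:
  city: 260 × 17.2 = 4472
  town: 280 × 37.7 = 10,556
  village: 280 × 37.1 = 10,388
Adjusted estimate = 25,416 / 820 = 30.9951 → 31.0%.

31.0%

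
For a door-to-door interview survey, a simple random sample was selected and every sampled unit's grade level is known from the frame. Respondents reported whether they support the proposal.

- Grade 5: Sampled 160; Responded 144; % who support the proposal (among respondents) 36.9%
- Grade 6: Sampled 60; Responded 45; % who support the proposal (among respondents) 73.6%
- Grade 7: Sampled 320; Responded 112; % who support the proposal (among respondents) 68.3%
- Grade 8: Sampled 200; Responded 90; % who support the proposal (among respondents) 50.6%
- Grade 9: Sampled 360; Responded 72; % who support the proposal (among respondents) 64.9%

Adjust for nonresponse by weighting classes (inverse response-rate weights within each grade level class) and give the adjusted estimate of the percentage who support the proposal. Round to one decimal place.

Response rates by class: Grade 5 144/160 = 90%, Grade 6 45/60 = 75%, Grade 7 112/320 = 35%, Grade 8 90/200 = 45%, Grade 9 72/360 = 20%.
Inverse-response-rate weighting restores each class to its sampled count, so class totals weight by n_sampled:
  Grade 5: 160 × 36.9 = 5904
  Grade 6: 60 × 73.6 = 4416
  Grade 7: 320 × 68.3 = 21,856
  Grade 8: 200 × 50.6 = 10,120
  Grade 9: 360 × 64.9 = 23364
Adjusted estimate = 65,660 / 1,100 = 59.6909 → 59.7%.

59.7%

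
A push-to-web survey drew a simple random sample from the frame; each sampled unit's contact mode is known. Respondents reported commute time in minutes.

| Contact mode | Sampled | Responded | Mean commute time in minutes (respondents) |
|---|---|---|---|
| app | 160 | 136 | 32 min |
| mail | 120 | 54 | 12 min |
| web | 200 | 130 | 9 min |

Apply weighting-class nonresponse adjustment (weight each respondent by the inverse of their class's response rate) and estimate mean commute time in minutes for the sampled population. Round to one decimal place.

17.4

Response rates by class: app 136/160 = 85%, mail 54/120 = 45%, web 130/200 = 65%.
With weight = n_sampled/n_responded per class, the weighted class total is n_sampled:
  app: 160 × 32 = 5120
  mail: 120 × 12 = 1440
  web: 200 × 9 = 1800
Adjusted estimate = 8360 / 480 = 17.4167 → 17.4.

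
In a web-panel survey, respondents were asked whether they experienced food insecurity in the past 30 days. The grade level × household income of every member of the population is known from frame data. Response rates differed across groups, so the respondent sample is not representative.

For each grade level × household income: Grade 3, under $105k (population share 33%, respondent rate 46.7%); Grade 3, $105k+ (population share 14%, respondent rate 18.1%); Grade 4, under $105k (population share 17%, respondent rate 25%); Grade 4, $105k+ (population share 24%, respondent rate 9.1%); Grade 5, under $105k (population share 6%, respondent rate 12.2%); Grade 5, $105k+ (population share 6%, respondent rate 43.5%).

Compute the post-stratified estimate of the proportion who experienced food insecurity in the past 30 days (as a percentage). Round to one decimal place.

Each cell contributes population-share × respondent value:
  Grade 3, under $105k: 0.33 × 46.7 = 15.411
  Grade 3, $105k+: 0.14 × 18.1 = 2.534
  Grade 4, under $105k: 0.17 × 25 = 4.25
  Grade 4, $105k+: 0.24 × 9.1 = 2.184
  Grade 5, under $105k: 0.06 × 12.2 = 0.732
  Grade 5, $105k+: 0.06 × 43.5 = 2.61
Post-stratified estimate = 27.721 → 27.7%.

27.7%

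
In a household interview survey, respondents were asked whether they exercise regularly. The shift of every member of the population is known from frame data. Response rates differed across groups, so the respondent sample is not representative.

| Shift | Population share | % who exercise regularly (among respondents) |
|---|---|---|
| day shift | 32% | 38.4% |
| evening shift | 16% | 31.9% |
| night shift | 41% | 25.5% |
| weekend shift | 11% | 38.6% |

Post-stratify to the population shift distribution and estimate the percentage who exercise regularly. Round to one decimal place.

32.1%

Reweight to the known shift distribution:
  day shift: 0.32 × 38.4 = 12.288
  evening shift: 0.16 × 31.9 = 5.104
  night shift: 0.41 × 25.5 = 10.455
  weekend shift: 0.11 × 38.6 = 4.246
Post-stratified estimate = 32.093 → 32.1%.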